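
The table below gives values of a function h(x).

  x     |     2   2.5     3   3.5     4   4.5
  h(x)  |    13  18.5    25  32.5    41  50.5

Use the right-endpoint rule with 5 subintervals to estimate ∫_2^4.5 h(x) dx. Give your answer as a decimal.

83.75

Δx = 0.5.
Sum = 0.5·[18.5 + 25 + 32.5 + 41 + 50.5] = 83.75.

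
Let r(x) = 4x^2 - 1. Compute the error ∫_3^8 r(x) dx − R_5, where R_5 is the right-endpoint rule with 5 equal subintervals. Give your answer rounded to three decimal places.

-113.333

Exact integral: ∫_3^8 r(x) dx ≈ 641.66667.
R_5 = 755.
Error ≈ 641.66667 − 755 ≈ -113.333.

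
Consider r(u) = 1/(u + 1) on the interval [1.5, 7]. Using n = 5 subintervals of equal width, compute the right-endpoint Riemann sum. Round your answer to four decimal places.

1.0262

Δu = (7 − 1.5)/5 = 1.1.
Right endpoints: 2.6, 3.7, 4.8, 5.9, 7.
r(2.6) = 5/18, r(3.7) = 10/47, r(4.8) = 5/29, r(5.9) = 10/69, r(7) = 0.125.
Sum = Δu · [r(2.6) + r(3.7) + r(4.8) + r(5.9) + r(7)].
Sum ≈ 1.0262.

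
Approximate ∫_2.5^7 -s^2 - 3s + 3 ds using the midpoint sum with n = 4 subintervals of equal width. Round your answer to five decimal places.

-159.27539

Δs = (7 − 2.5)/4 = 1.125.
Midpoints: 3.0625, 4.1875, 5.3125, 6.4375.
f(3.0625) = -15.56640625, f(4.1875) = -27.09765625, f(5.3125) = -41.16015625, f(6.4375) = -57.75390625.
Sum = Δs · [f(3.0625) + f(4.1875) + f(5.3125) + f(6.4375)].
Sum ≈ -159.27539.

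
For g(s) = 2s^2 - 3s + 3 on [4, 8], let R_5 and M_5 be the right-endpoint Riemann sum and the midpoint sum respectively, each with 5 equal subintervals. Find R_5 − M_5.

R_5 = 273.12.
M_5 = 238.24.
R_5 − M_5 = 34.88.

34.88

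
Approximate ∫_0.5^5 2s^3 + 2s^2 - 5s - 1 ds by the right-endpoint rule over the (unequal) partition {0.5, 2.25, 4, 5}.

Subinterval widths: 1.75, 1.75, 1.
Right endpoints: 2.25, 4, 5.
f(2.25) = 20.65625, f(4) = 139, f(5) = 274.
Sum = Σ Δs_i · f(s_i).
Sum = 553.3984375.

553.3984375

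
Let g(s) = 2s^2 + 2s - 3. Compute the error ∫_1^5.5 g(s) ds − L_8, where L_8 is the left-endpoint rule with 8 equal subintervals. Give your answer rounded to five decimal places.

Exact integral: ∫_1^5.5 g(s) ds = 126.
L_8 ≈ 107.4902344.
Error ≈ 126 − 107.4902344 ≈ 18.50977.

18.50977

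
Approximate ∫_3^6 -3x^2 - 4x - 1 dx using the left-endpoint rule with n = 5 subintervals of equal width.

Δx = (6 − 3)/5 = 0.6.
Left endpoints: 3, 3.6, 4.2, 4.8, 5.4.
f(3) = -40, f(3.6) = -54.28, f(4.2) = -70.72, f(4.8) = -89.32, f(5.4) = -110.08.
Sum = Δx · [f(3) + f(3.6) + f(4.2) + f(4.8) + f(5.4)].
Sum = -218.64.

-218.64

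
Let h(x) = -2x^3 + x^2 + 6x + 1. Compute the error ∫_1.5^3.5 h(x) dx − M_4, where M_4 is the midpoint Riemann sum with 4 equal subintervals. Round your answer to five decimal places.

Exact integral: ∫_1.5^3.5 h(x) dx ≈ -27.3333333.
M_4 = -26.75.
Error ≈ -27.3333333 − (-26.75) ≈ -0.58333.

-0.58333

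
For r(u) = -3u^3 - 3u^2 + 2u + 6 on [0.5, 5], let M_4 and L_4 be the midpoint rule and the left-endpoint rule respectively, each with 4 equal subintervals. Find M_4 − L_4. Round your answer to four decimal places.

M_4 ≈ -528.657715.
L_4 ≈ -320.739258.
M_4 − L_4 ≈ -207.9185.

-207.9185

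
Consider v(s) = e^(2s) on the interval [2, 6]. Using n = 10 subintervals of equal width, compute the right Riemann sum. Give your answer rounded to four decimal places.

118183.2220

Δs = (6 − 2)/10 = 0.4.
Right endpoints: 2.4, 2.8, 3.2, 3.6, 4, 4.4, 4.8, 5.2, 5.6, 6.
v(2.4) ≈ 121.5104, v(2.8) ≈ 270.4264, v(3.2) ≈ 601.8450, v(3.6) ≈ 1339.4308, v(4) ≈ 2980.9580, v(4.4) ≈ 6634.2440, v(4.8) ≈ 14764.7816, v(5.2) ≈ 32859.6257, v(5.6) ≈ 73130.4418, v(6) ≈ 162754.7914.
Sum = Δs · [v(2.4) + v(2.8) + v(3.2) + ...].
Sum ≈ 118183.2220.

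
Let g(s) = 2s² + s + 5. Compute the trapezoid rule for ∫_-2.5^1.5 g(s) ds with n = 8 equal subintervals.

Δs = (1.5 − (-2.5))/8 = 0.5.
g(-2.5) = 15, g(-2) = 11, g(-1.5) = 8, g(-1) = 6, g(-0.5) = 5, g(0) = 5, g(0.5) = 6, g(1) = 8, g(1.5) = 11.
T_8 = (Δs/2)·[g(s_0) + 2g(s_1) + ... + 2g(s_{7}) + g(s_8)].
Sum = 31.

31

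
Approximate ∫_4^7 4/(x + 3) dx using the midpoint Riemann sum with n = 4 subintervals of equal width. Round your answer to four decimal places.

Δx = (7 − 4)/4 = 0.75.
Midpoints: 4.375, 5.125, 5.875, 6.625.
f(4.375) = 32/59, f(5.125) = 32/65, f(5.875) = 32/71, f(6.625) = 32/77.
Sum = Δx · [f(4.375) + f(5.125) + f(5.875) + f(6.625)].
Sum ≈ 1.4257.

1.4257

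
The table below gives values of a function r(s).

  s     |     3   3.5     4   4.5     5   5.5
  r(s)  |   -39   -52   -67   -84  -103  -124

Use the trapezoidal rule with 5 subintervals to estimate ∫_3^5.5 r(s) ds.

-193.75

Δs = 0.5.
T_5 = (0.5/2)·[(-39) + 2·(-52) + 2·(-67) + 2·(-84) + 2·(-103) + (-124)] = -193.75.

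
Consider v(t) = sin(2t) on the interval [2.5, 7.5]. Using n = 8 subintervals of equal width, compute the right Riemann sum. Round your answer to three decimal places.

0.955

Δt = (7.5 − 2.5)/8 = 0.625.
Right endpoints: 3.125, 3.75, 4.375, 5, 5.625, 6.25, 6.875, 7.5.
v(3.125) ≈ -0.033, v(3.75) ≈ 0.938, v(4.375) ≈ 0.625, v(5) ≈ -0.544, v(5.625) ≈ -0.968, v(6.25) ≈ -0.066, v(6.875) ≈ 0.926, v(7.5) ≈ 0.650.
Sum = Δt · [v(3.125) + v(3.75) + v(4.375) + ...].
Sum ≈ 0.955.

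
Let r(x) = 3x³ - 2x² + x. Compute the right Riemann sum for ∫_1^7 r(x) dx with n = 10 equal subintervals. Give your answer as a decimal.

Δx = (7 − 1)/10 = 0.6.
Right endpoints: 1.6, 2.2, 2.8, 3.4, 4, 4.6, 5.2, 5.8, 6.4, 7.
r(1.6) = 8.768, r(2.2) = 24.464, r(2.8) = 52.976, r(3.4) = 98.192, r(4) = 164, r(4.6) = 254.288, r(5.2) = 372.944, r(5.8) = 523.856, r(6.4) = 710.912, r(7) = 938.
Sum = Δx · [r(1.6) + r(2.2) + r(2.8) + ...].
Sum = 1889.04.

1889.04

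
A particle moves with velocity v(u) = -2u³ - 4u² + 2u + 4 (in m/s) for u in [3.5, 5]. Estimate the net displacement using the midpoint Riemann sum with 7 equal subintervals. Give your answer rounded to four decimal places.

-328.0494

Δu = (5 − 3.5)/7 = 3/14.
Midpoints: 101/28, 107/28, 113/28, 4.25, 125/28, 131/28, 137/28.
v(101/28) = -1478469/10976, v(107/28) = -1738395/10976, v(113/28) = -2025465/10976, v(4.25) = -213.28125, v(125/28) = -2686221/10976, v(131/28) = -3062499/10976, v(137/28) = -3471105/10976.
Sum = Δu · [v(101/28) + v(107/28) + v(113/28) + ...].
Sum ≈ -328.0494.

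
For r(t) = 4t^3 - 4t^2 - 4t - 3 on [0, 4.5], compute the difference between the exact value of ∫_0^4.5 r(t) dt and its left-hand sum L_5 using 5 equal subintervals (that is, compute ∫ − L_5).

Exact integral: ∫_0^4.5 r(t) dt = 234.5625.
L_5 = 129.06.
Error = 234.5625 − 129.06 = 105.5025.

105.5025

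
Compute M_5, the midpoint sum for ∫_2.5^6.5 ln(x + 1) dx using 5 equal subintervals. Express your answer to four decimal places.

Δx = (6.5 − 2.5)/5 = 0.8.
Midpoints: 2.9, 3.7, 4.5, 5.3, 6.1.
f(2.9) ≈ 1.3610, f(3.7) ≈ 1.5476, f(4.5) ≈ 1.7047, f(5.3) ≈ 1.8405, f(6.1) ≈ 1.9601.
Sum = Δx · [f(2.9) + f(3.7) + f(4.5) + f(5.3) + f(6.1)].
Sum ≈ 6.7311.

6.7311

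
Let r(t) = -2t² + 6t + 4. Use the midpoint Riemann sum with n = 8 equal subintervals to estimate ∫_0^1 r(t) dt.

Δt = (1 − 0)/8 = 0.125.
Midpoints: 0.0625, 0.1875, 0.3125, 0.4375, 0.5625, 0.6875, 0.8125, 0.9375.
r(0.0625) = 4.3671875, r(0.1875) = 5.0546875, r(0.3125) = 5.6796875, r(0.4375) = 6.2421875, r(0.5625) = 6.7421875, r(0.6875) = 7.1796875, r(0.8125) = 7.5546875, r(0.9375) = 7.8671875.
Sum = Δt · [r(0.0625) + r(0.1875) + r(0.3125) + ...].
Sum = 6.3359375.

6.3359375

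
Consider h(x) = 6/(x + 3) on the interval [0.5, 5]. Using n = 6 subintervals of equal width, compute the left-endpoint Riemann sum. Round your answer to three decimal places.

Δx = (5 − 0.5)/6 = 0.75.
Left endpoints: 0.5, 1.25, 2, 2.75, 3.5, 4.25.
h(0.5) = 12/7, h(1.25) = 24/17, h(2) = 1.2, h(2.75) = 24/23, h(3.5) = 12/13, h(4.25) = 24/29.
Sum = Δx · [h(0.5) + h(1.25) + h(2) + ...].
Sum ≈ 5.340.

5.340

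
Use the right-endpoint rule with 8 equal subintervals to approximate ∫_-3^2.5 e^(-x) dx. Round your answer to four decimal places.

Δx = (2.5 − (-3))/8 = 0.6875.
Right endpoints: -2.3125, -1.625, -0.9375, -0.25, 0.4375, 1.125, 1.8125, 2.5.
f(-2.3125) ≈ 10.0996, f(-1.625) ≈ 5.0784, f(-0.9375) ≈ 2.5536, f(-0.25) ≈ 1.2840, f(0.4375) ≈ 0.6456, f(1.125) ≈ 0.3247, f(1.8125) ≈ 0.1632, f(2.5) ≈ 0.0821.
Sum = Δx · [f(-2.3125) + f(-1.625) + f(-0.9375) + ...].
Sum ≈ 13.9090.

13.9090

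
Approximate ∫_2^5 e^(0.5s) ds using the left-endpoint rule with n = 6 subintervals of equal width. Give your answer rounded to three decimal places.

16.661

Δs = (5 − 2)/6 = 0.5.
Left endpoints: 2, 2.5, 3, 3.5, 4, 4.5.
f(2) ≈ 2.718, f(2.5) ≈ 3.490, f(3) ≈ 4.482, f(3.5) ≈ 5.755, f(4) ≈ 7.389, f(4.5) ≈ 9.488.
Sum = Δs · [f(2) + f(2.5) + f(3) + ...].
Sum ≈ 16.661.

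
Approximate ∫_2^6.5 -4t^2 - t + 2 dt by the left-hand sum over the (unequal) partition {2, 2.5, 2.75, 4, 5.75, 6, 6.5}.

Subinterval widths: 0.5, 0.25, 1.25, 1.75, 0.25, 0.5.
Left endpoints: 2, 2.5, 2.75, 4, 5.75, 6.
f(2) = -16, f(2.5) = -25.5, f(2.75) = -31, f(4) = -66, f(5.75) = -136, f(6) = -148.
Sum = Σ Δt_i · f(t_i).
Sum = -276.625.

-276.625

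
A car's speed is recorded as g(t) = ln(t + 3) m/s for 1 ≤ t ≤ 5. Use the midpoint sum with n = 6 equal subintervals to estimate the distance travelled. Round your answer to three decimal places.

Δt = (5 − 1)/6 = 2/3.
Midpoints: 4/3, 2, 8/3, 10/3, 4, 14/3.
g(4/3) ≈ 1.466, g(2) ≈ 1.609, g(8/3) ≈ 1.735, g(10/3) ≈ 1.846, g(4) ≈ 1.946, g(14/3) ≈ 2.037.
Sum = Δt · [g(4/3) + g(2) + g(8/3) + ...].
Sum ≈ 7.093.

7.093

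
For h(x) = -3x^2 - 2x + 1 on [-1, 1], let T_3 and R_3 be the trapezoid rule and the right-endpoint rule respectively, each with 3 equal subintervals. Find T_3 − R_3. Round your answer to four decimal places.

1.3333

T_3 ≈ -0.444444.
R_3 ≈ -1.777778.
T_3 − R_3 ≈ 1.3333.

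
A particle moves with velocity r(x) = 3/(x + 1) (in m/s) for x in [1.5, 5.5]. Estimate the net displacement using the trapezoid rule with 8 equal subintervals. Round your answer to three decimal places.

2.875

Δx = (5.5 − 1.5)/8 = 0.5.
r(1.5) = 1.2, r(2) = 1, r(2.5) = 6/7, r(3) = 0.75, r(3.5) = 2/3, r(4) = 0.6, r(4.5) = 6/11, r(5) = 0.5, r(5.5) = 6/13.
T_8 = (Δx/2)·[r(x_0) + 2r(x_1) + ... + 2r(x_{7}) + r(x_8)].
Sum ≈ 2.875.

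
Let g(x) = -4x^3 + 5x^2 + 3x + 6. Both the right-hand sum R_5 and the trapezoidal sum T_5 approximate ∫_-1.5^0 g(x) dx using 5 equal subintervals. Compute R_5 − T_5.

R_5 = 13.59.
T_5 = 16.6275.
R_5 − T_5 = -3.0375.

-3.0375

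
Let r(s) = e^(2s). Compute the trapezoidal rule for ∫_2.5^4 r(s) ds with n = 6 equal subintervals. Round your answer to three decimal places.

Δs = (4 − 2.5)/6 = 0.25.
r(2.5) ≈ 148.413, r(2.75) ≈ 244.692, r(3) ≈ 403.429, r(3.25) ≈ 665.142, r(3.5) ≈ 1096.633, r(3.75) ≈ 1808.042, r(4) ≈ 2980.958.
T_6 = (Δs/2)·[r(s_0) + 2r(s_1) + ... + 2r(s_{5}) + r(s_6)].
Sum ≈ 1445.656.

1445.656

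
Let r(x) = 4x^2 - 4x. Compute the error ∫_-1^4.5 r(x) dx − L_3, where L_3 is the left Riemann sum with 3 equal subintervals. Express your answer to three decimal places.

Exact integral: ∫_-1^4.5 r(x) dx ≈ 84.33333.
L_3 ≈ 46.24074.
Error ≈ 84.33333 − 46.24074 ≈ 38.093.

38.093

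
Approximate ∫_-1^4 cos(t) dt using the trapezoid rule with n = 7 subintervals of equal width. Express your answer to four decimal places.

0.0810

Δt = (4 − (-1))/7 = 5/7.
f(-1) ≈ 0.5403, f(-2/7) ≈ 0.9595, f(3/7) ≈ 0.9096, f(8/7) ≈ 0.4150, f(13/7) ≈ -0.2824, f(18/7) ≈ -0.8418, f(23/7) ≈ -0.9896, f(4) ≈ -0.6536.
T_7 = (Δt/2)·[f(t_0) + 2f(t_1) + ... + 2f(t_{6}) + f(t_7)].
Sum ≈ 0.0810.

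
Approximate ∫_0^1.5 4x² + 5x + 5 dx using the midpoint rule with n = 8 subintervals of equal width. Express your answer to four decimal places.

17.6074

Δx = (1.5 − 0)/8 = 0.1875.
Midpoints: 0.09375, 0.28125, 0.46875, 0.65625, 0.84375, 1.03125, 1.21875, 1.40625.
f(0.09375) = 5.50390625, f(0.28125) = 6.72265625, f(0.46875) = 8.22265625, f(0.65625) = 10.00390625, f(0.84375) = 12.06640625, f(1.03125) = 14.41015625, f(1.21875) = 17.03515625, f(1.40625) = 19.94140625.
Sum = Δx · [f(0.09375) + f(0.28125) + f(0.46875) + ...].
Sum ≈ 17.6074.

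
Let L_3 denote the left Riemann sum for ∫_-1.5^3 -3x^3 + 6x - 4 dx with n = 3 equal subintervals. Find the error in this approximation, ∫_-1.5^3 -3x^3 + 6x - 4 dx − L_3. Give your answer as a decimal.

Exact integral: ∫_-1.5^3 f(x) dx = -54.703125.
L_3 = -18.
Error = -54.703125 − (-18) = -36.703125.

-36.703125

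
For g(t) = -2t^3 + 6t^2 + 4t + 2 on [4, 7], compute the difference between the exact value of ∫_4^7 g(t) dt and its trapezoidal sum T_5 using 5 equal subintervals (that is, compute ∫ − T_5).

Exact integral: ∫_4^7 g(t) dt = -442.5.
T_5 = -447.36.
Error = -442.5 − (-447.36) = 4.86.

4.86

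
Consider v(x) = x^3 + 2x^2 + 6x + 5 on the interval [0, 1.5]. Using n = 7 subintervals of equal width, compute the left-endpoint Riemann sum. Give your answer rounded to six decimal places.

Δx = (1.5 − 0)/7 = 3/14.
Left endpoints: 0, 3/14, 3/7, 9/14, 6/7, 15/14, 9/7.
v(0) = 5, v(3/14) = 17527/2744, v(3/7) = 2750/343, v(9/14) = 27301/2744, v(6/7) = 4199/343, v(15/14) = 41035/2744, v(9/7) = 6224/343.
Sum = Δx · [v(0) + v(3/14) + v(3/7) + ...].
Sum ≈ 16.006378.

16.006378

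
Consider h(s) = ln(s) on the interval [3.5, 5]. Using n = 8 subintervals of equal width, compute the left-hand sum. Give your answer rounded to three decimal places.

2.129

Δs = (5 − 3.5)/8 = 0.1875.
Left endpoints: 3.5, 3.6875, 3.875, 4.0625, 4.25, 4.4375, 4.625, 4.8125.
h(3.5) ≈ 1.253, h(3.6875) ≈ 1.305, h(3.875) ≈ 1.355, h(4.0625) ≈ 1.402, h(4.25) ≈ 1.447, h(4.4375) ≈ 1.490, h(4.625) ≈ 1.531, h(4.8125) ≈ 1.571.
Sum = Δs · [h(3.5) + h(3.6875) + h(3.875) + ...].
Sum ≈ 2.129.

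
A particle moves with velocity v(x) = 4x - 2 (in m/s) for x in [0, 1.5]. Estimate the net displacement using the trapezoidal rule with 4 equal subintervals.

Δx = (1.5 − 0)/4 = 0.375.
v(0) = -2, v(0.375) = -0.5, v(0.75) = 1, v(1.125) = 2.5, v(1.5) = 4.
T_4 = (Δx/2)·[v(x_0) + 2v(x_1) + 2v(x_2) + 2v(x_3) + v(x_4)].
Sum = 1.5.

1.5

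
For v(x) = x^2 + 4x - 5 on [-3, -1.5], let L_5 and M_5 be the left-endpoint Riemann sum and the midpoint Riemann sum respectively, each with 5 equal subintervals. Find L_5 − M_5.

L_5 = -12.99.
M_5 = -13.13625.
L_5 − M_5 = 0.14625.

0.14625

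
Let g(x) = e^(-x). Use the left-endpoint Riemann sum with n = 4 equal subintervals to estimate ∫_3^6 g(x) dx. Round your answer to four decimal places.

0.0672

Δx = (6 − 3)/4 = 0.75.
Left endpoints: 3, 3.75, 4.5, 5.25.
g(3) ≈ 0.0498, g(3.75) ≈ 0.0235, g(4.5) ≈ 0.0111, g(5.25) ≈ 0.0052.
Sum = Δx · [g(3) + g(3.75) + g(4.5) + g(5.25)].
Sum ≈ 0.0672.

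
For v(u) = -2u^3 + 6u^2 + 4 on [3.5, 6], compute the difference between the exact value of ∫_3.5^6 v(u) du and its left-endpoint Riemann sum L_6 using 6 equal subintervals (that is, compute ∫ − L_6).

-40.8203125

Exact integral: ∫_3.5^6 v(u) du = -216.71875.
L_6 = -175.8984375.
Error = -216.71875 − (-175.8984375) = -40.8203125.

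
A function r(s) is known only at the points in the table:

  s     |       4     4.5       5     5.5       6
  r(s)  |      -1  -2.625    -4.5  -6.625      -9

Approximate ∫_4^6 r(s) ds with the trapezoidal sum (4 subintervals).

Δs = 0.5.
T_4 = (0.5/2)·[(-1) + 2·(-2.625) + 2·(-4.5) + 2·(-6.625) + (-9)] = -9.375.

-9.375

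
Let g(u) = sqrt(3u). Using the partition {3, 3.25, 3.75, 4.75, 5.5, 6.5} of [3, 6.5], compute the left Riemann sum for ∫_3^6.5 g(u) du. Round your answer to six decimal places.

Subinterval widths: 0.25, 0.5, 1, 0.75, 1.
Left endpoints: 3, 3.25, 3.75, 4.75, 5.5.
g(3) ≈ 3.000000, g(3.25) ≈ 3.122499, g(3.75) ≈ 3.354102, g(4.75) ≈ 3.774917, g(5.5) ≈ 4.062019.
Sum = Σ Δu_i · g(u_i).
Sum ≈ 12.558559.

12.558559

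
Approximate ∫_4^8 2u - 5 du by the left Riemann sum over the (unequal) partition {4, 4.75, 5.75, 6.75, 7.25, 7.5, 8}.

24.875

Subinterval widths: 0.75, 1, 1, 0.5, 0.25, 0.5.
Left endpoints: 4, 4.75, 5.75, 6.75, 7.25, 7.5.
f(4) = 3, f(4.75) = 4.5, f(5.75) = 6.5, f(6.75) = 8.5, f(7.25) = 9.5, f(7.5) = 10.
Sum = Σ Δu_i · f(u_i).
Sum = 24.875.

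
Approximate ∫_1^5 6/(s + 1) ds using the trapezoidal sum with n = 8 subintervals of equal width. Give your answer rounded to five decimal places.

Δs = (5 − 1)/8 = 0.5.
f(1) = 3, f(1.5) = 2.4, f(2) = 2, f(2.5) = 12/7, f(3) = 1.5, f(3.5) = 4/3, f(4) = 1.2, f(4.5) = 12/11, f(5) = 1.
T_8 = (Δs/2)·[f(s_0) + 2f(s_1) + ... + 2f(s_{7}) + f(s_8)].
Sum ≈ 6.61926.

6.61926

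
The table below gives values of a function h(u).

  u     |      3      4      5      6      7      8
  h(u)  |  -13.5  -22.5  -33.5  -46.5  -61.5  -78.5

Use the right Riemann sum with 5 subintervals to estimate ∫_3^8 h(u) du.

Δu = 1.
Sum = 1·[(-22.5) + (-33.5) + (-46.5) + (-61.5) + (-78.5)] = -242.5.

-242.5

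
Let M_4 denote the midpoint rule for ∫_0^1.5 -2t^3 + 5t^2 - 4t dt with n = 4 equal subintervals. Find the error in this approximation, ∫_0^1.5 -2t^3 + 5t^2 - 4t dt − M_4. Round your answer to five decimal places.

Exact integral: ∫_0^1.5 f(t) dt = -1.40625.
M_4 ≈ -1.4150391.
Error ≈ -1.40625 − (-1.4150391) ≈ 0.00879.

0.00879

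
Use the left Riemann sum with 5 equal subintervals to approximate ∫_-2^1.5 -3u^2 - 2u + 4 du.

Δu = (1.5 − (-2))/5 = 0.7.
Left endpoints: -2, -1.3, -0.6, 0.1, 0.8.
f(-2) = -4, f(-1.3) = 1.53, f(-0.6) = 4.12, f(0.1) = 3.77, f(0.8) = 0.48.
Sum = Δu · [f(-2) + f(-1.3) + f(-0.6) + f(0.1) + f(0.8)].
Sum = 4.13.

4.13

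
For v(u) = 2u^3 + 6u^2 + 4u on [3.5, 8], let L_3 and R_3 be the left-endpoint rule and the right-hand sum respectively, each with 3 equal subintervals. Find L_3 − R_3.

-1900.125

L_3 = 2133.
R_3 = 4033.125.
L_3 − R_3 = -1900.125.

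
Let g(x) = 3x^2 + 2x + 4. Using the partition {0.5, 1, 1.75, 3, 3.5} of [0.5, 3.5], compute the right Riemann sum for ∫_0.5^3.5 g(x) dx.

87.140625

Subinterval widths: 0.5, 0.75, 1.25, 0.5.
Right endpoints: 1, 1.75, 3, 3.5.
g(1) = 9, g(1.75) = 16.6875, g(3) = 37, g(3.5) = 47.75.
Sum = Σ Δx_i · g(x_i).
Sum = 87.140625.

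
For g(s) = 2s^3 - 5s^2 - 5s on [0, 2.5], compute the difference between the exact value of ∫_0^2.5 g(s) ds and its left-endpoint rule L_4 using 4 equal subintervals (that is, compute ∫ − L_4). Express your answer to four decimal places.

-4.3132

Exact integral: ∫_0^2.5 g(s) ds ≈ -22.135417.
L_4 ≈ -17.822266.
Error ≈ -22.135417 − (-17.822266) ≈ -4.3132.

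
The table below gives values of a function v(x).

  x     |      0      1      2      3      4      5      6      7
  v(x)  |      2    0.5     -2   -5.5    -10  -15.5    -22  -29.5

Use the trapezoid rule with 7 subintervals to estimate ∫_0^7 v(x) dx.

-68.25

Δx = 1.
T_7 = (1/2)·[2 + 2·0.5 + 2·(-2) + 2·(-5.5) + 2·(-10) + 2·(-15.5) + 2·(-22) + (-29.5)] = -68.25.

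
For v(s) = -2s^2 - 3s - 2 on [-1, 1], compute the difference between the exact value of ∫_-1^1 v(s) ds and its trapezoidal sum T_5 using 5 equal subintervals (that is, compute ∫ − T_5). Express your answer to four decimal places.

Exact integral: ∫_-1^1 v(s) ds ≈ -5.333333.
T_5 = -5.44.
Error ≈ -5.333333 − (-5.44) ≈ 0.1067.

0.1067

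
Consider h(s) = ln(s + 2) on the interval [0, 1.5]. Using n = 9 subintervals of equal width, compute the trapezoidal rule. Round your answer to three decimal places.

1.498

Δs = (1.5 − 0)/9 = 1/6.
h(0) ≈ 0.693, h(1/6) ≈ 0.773, h(1/3) ≈ 0.847, h(0.5) ≈ 0.916, h(2/3) ≈ 0.981, h(5/6) ≈ 1.041, h(1) ≈ 1.099, h(7/6) ≈ 1.153, h(4/3) ≈ 1.204, h(1.5) ≈ 1.253.
T_9 = (Δs/2)·[h(s_0) + 2h(s_1) + ... + 2h(s_{8}) + h(s_9)].
Sum ≈ 1.498.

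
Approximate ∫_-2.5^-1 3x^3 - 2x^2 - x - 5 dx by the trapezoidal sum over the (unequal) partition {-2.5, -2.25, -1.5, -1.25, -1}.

-44.62890625

Subinterval widths: 0.25, 0.75, 0.25, 0.25.
f(-2.5) = -61.875, f(-2.25) = -47.046875, f(-1.5) = -18.125, f(-1.25) = -12.734375, f(-1) = -9.
On each subinterval the trapezoid contributes (Δx_i/2)·[f(x_{i-1}) + f(x_i)].
Sum = -44.62890625.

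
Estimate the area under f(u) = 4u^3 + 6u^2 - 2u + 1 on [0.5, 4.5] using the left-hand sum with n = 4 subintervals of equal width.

362

Δu = (4.5 − 0.5)/4 = 1.
Left endpoints: 0.5, 1.5, 2.5, 3.5.
f(0.5) = 2, f(1.5) = 25, f(2.5) = 96, f(3.5) = 239.
Sum = Δu · [f(0.5) + f(1.5) + f(2.5) + f(3.5)].
Sum = 362.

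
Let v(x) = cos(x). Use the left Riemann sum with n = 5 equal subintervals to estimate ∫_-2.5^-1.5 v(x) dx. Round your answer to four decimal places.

-0.4849

Δx = (-1.5 − (-2.5))/5 = 0.2.
Left endpoints: -2.5, -2.3, -2.1, -1.9, -1.7.
v(-2.5) ≈ -0.8011, v(-2.3) ≈ -0.6663, v(-2.1) ≈ -0.5048, v(-1.9) ≈ -0.3233, v(-1.7) ≈ -0.1288.
Sum = Δx · [v(-2.5) + v(-2.3) + v(-2.1) + v(-1.9) + v(-1.7)].
Sum ≈ -0.4849.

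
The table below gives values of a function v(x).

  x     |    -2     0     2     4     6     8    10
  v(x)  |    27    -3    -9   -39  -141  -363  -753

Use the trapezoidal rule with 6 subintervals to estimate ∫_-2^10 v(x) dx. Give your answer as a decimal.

Δx = 2.
T_6 = (2/2)·[27 + 2·(-3) + 2·(-9) + 2·(-39) + 2·(-141) + 2·(-363) + (-753)] = -1836.

-1836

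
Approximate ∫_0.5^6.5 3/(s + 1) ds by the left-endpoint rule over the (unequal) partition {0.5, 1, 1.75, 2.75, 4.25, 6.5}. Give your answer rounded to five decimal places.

Subinterval widths: 0.5, 0.75, 1, 1.5, 2.25.
Left endpoints: 0.5, 1, 1.75, 2.75, 4.25.
f(0.5) = 2, f(1) = 1.5, f(1.75) = 12/11, f(2.75) = 0.8, f(4.25) = 4/7.
Sum = Σ Δs_i · f(s_i).
Sum ≈ 5.70162.

5.70162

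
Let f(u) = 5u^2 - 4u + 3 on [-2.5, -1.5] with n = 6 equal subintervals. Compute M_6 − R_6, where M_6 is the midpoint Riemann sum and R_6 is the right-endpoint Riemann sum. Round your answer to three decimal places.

1.965

M_6 ≈ 31.40509.
R_6 ≈ 29.43981.
M_6 − R_6 ≈ 1.965.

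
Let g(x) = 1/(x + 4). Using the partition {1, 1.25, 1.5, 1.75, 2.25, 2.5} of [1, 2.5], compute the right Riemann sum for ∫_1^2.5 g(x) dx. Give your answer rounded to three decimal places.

Subinterval widths: 0.25, 0.25, 0.25, 0.5, 0.25.
Right endpoints: 1.25, 1.5, 1.75, 2.25, 2.5.
g(1.25) = 4/21, g(1.5) = 2/11, g(1.75) = 4/23, g(2.25) = 0.16, g(2.5) = 2/13.
Sum = Σ Δx_i · g(x_i).
Sum ≈ 0.255.

0.255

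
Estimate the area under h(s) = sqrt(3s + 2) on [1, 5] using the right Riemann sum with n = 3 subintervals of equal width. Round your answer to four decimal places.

Δs = (5 − 1)/3 = 4/3.
Right endpoints: 7/3, 11/3, 5.
h(7/3) ≈ 3.0000, h(11/3) ≈ 3.6056, h(5) ≈ 4.1231.
Sum = Δs · [h(7/3) + h(11/3) + h(5)].
Sum ≈ 14.3049.

14.3049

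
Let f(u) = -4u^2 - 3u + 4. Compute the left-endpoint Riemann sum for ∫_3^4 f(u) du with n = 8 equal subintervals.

Δu = (4 − 3)/8 = 0.125.
Left endpoints: 3, 3.125, 3.25, 3.375, 3.5, 3.625, 3.75, 3.875.
f(3) = -41, f(3.125) = -44.4375, f(3.25) = -48, f(3.375) = -51.6875, f(3.5) = -55.5, f(3.625) = -59.4375, f(3.75) = -63.5, f(3.875) = -67.6875.
Sum = Δu · [f(3) + f(3.125) + f(3.25) + ...].
Sum = -53.90625.

-53.90625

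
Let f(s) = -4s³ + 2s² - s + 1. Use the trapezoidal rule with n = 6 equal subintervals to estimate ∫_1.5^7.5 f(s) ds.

-2953

Δs = (7.5 − 1.5)/6 = 1.
f(1.5) = -9.5, f(2.5) = -51.5, f(3.5) = -149.5, f(4.5) = -327.5, f(5.5) = -609.5, f(6.5) = -1019.5, f(7.5) = -1581.5.
T_6 = (Δs/2)·[f(s_0) + 2f(s_1) + ... + 2f(s_{5}) + f(s_6)].
Sum = -2953.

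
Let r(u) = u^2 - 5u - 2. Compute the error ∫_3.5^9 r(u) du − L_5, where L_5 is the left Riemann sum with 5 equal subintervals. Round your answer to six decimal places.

Exact integral: ∫_3.5^9 r(u) du ≈ 45.83333333.
L_5 = 24.255.
Error ≈ 45.83333333 − 24.255 ≈ 21.578333.

21.578333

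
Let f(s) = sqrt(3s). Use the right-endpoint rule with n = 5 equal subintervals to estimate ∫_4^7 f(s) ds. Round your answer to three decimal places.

12.480

Δs = (7 − 4)/5 = 0.6.
Right endpoints: 4.6, 5.2, 5.8, 6.4, 7.
f(4.6) ≈ 3.715, f(5.2) ≈ 3.950, f(5.8) ≈ 4.171, f(6.4) ≈ 4.382, f(7) ≈ 4.583.
Sum = Δs · [f(4.6) + f(5.2) + f(5.8) + f(6.4) + f(7)].
Sum ≈ 12.480.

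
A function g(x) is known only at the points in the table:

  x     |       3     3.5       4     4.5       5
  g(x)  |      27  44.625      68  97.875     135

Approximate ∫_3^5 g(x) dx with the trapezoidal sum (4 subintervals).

Δx = 0.5.
T_4 = (0.5/2)·[27 + 2·44.625 + 2·68 + 2·97.875 + 135] = 145.75.

145.75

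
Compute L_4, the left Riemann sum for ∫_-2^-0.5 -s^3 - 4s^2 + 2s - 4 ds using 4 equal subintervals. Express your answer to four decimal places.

Δs = (-0.5 − (-2))/4 = 0.375.
Left endpoints: -2, -1.625, -1.25, -0.875.
f(-2) = -16, f(-1.625) = -6923/512, f(-1.25) = -10.796875, f(-0.875) = -4169/512.
Sum = Δs · [f(-2) + f(-1.625) + f(-1.25) + f(-0.875)].
Sum ≈ -18.1729.

-18.1729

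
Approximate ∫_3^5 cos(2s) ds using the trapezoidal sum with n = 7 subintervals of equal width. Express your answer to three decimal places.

Δs = (5 − 3)/7 = 2/7.
f(3) ≈ 0.960, f(23/7) ≈ 0.959, f(25/7) ≈ 0.653, f(27/7) ≈ 0.139, f(29/7) ≈ -0.418, f(31/7) ≈ -0.843, f(33/7) ≈ -1.000, f(5) ≈ -0.839.
T_7 = (Δs/2)·[f(s_0) + 2f(s_1) + ... + 2f(s_{6}) + f(s_7)].
Sum ≈ -0.129.

-0.129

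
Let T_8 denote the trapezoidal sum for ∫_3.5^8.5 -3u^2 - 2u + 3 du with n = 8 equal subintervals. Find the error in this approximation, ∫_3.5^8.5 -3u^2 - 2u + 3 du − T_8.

Exact integral: ∫_3.5^8.5 f(u) du = -616.25.
T_8 = -617.2265625.
Error = -616.25 − (-617.2265625) = 0.9765625.

0.9765625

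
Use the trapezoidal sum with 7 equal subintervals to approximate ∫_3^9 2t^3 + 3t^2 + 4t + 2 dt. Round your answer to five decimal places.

4126.65306

Δt = (9 − 3)/7 = 6/7.
f(3) = 95, f(27/7) = 60653/343, f(33/7) = 101897/343, f(39/7) = 158909/343, f(45/7) = 234281/343, f(51/7) = 330605/343, f(57/7) = 450473/343, f(9) = 1739.
T_7 = (Δt/2)·[f(t_0) + 2f(t_1) + ... + 2f(t_{6}) + f(t_7)].
Sum ≈ 4126.65306.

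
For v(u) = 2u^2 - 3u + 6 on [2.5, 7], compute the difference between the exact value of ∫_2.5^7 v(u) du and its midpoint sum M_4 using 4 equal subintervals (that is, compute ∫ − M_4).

0.94921875

Exact integral: ∫_2.5^7 v(u) du = 181.125.
M_4 = 180.17578125.
Error = 181.125 − 180.17578125 = 0.94921875.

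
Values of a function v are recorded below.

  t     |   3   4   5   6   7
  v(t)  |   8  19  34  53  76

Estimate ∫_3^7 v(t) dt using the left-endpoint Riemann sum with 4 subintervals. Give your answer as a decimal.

Δt = 1.
Sum = 1·[8 + 19 + 34 + 53] = 114.

114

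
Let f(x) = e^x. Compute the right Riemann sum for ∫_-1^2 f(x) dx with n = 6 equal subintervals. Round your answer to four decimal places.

Δx = (2 − (-1))/6 = 0.5.
Right endpoints: -0.5, 0, 0.5, 1, 1.5, 2.
f(-0.5) ≈ 0.6065, f(0) ≈ 1.0000, f(0.5) ≈ 1.6487, f(1) ≈ 2.7183, f(1.5) ≈ 4.4817, f(2) ≈ 7.3891.
Sum = Δx · [f(-0.5) + f(0) + f(0.5) + ...].
Sum ≈ 8.9221.

8.9221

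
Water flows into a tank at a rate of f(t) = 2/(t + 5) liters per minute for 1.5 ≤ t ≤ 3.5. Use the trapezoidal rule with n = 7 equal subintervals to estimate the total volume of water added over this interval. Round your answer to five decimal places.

Δt = (3.5 − 1.5)/7 = 2/7.
f(1.5) = 4/13, f(25/14) = 28/95, f(29/14) = 28/99, f(33/14) = 28/103, f(37/14) = 28/107, f(41/14) = 28/111, f(45/14) = 28/115, f(3.5) = 4/17.
T_7 = (Δt/2)·[f(t_0) + 2f(t_1) + ... + 2f(t_{6}) + f(t_7)].
Sum ≈ 0.53666.

0.53666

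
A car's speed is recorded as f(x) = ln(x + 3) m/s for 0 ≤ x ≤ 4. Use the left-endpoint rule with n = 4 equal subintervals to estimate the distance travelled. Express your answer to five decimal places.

5.88610

Δx = (4 − 0)/4 = 1.
Left endpoints: 0, 1, 2, 3.
f(0) ≈ 1.09861, f(1) ≈ 1.38629, f(2) ≈ 1.60944, f(3) ≈ 1.79176.
Sum = Δx · [f(0) + f(1) + f(2) + f(3)].
Sum ≈ 5.88610.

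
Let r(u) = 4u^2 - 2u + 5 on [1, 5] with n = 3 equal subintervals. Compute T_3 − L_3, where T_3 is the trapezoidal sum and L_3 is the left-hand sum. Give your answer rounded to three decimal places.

58.667

T_3 ≈ 166.07407.
L_3 ≈ 107.40741.
T_3 − L_3 ≈ 58.667.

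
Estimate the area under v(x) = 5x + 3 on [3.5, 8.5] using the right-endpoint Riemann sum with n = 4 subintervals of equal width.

Δx = (8.5 − 3.5)/4 = 1.25.
Right endpoints: 4.75, 6, 7.25, 8.5.
v(4.75) = 26.75, v(6) = 33, v(7.25) = 39.25, v(8.5) = 45.5.
Sum = Δx · [v(4.75) + v(6) + v(7.25) + v(8.5)].
Sum = 180.625.

180.625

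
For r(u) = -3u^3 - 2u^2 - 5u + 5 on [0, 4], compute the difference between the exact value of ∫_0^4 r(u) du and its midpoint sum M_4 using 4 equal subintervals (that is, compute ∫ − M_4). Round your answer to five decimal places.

-6.66667

Exact integral: ∫_0^4 r(u) du ≈ -254.6666667.
M_4 = -248.
Error ≈ -254.6666667 − (-248) ≈ -6.66667.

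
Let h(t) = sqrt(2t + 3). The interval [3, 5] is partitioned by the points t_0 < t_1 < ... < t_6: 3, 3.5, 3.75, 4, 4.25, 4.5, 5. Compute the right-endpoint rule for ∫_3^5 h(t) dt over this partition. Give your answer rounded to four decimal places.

6.7370

Subinterval widths: 0.5, 0.25, 0.25, 0.25, 0.25, 0.5.
Right endpoints: 3.5, 3.75, 4, 4.25, 4.5, 5.
h(3.5) ≈ 3.1623, h(3.75) ≈ 3.2404, h(4) ≈ 3.3166, h(4.25) ≈ 3.3912, h(4.5) ≈ 3.4641, h(5) ≈ 3.6056.
Sum = Σ Δt_i · h(t_i).
Sum ≈ 6.7370.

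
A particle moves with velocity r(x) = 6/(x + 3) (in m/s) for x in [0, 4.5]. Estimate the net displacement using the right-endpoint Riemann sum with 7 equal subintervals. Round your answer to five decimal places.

Δx = (4.5 − 0)/7 = 9/14.
Right endpoints: 9/14, 9/7, 27/14, 18/7, 45/14, 27/7, 4.5.
r(9/14) = 28/17, r(9/7) = 1.4, r(27/14) = 28/23, r(18/7) = 14/13, r(45/14) = 28/29, r(27/7) = 0.875, r(4.5) = 0.8.
Sum = Δx · [r(9/14) + r(9/7) + r(27/14) + ...].
Sum ≈ 5.13122.

5.13122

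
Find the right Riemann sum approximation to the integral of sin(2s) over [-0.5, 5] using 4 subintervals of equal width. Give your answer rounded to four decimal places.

Δs = (5 − (-0.5))/4 = 1.375.
Right endpoints: 0.875, 2.25, 3.625, 5.
f(0.875) ≈ 0.9840, f(2.25) ≈ -0.9775, f(3.625) ≈ 0.8231, f(5) ≈ -0.5440.
Sum = Δs · [f(0.875) + f(2.25) + f(3.625) + f(5)].
Sum ≈ 0.3926.

0.3926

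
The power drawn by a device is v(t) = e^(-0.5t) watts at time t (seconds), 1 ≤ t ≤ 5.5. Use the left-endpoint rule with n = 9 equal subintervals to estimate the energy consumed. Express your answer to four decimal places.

Δt = (5.5 − 1)/9 = 0.5.
Left endpoints: 1, 1.5, 2, 2.5, 3, 3.5, 4, 4.5, 5.
v(1) ≈ 0.6065, v(1.5) ≈ 0.4724, v(2) ≈ 0.3679, v(2.5) ≈ 0.2865, v(3) ≈ 0.2231, v(3.5) ≈ 0.1738, v(4) ≈ 0.1353, v(4.5) ≈ 0.1054, v(5) ≈ 0.0821.
Sum = Δt · [v(1) + v(1.5) + v(2) + ...].
Sum ≈ 1.2265.

1.2265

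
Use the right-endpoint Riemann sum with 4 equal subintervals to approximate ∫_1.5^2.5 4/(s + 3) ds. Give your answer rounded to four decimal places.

0.7828

Δs = (2.5 − 1.5)/4 = 0.25.
Right endpoints: 1.75, 2, 2.25, 2.5.
f(1.75) = 16/19, f(2) = 0.8, f(2.25) = 16/21, f(2.5) = 8/11.
Sum = Δs · [f(1.75) + f(2) + f(2.25) + f(2.5)].
Sum ≈ 0.7828.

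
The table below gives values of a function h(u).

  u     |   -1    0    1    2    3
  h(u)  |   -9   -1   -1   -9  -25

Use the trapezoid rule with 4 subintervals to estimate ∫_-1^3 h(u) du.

Δu = 1.
T_4 = (1/2)·[(-9) + 2·(-1) + 2·(-1) + 2·(-9) + (-25)] = -28.

-28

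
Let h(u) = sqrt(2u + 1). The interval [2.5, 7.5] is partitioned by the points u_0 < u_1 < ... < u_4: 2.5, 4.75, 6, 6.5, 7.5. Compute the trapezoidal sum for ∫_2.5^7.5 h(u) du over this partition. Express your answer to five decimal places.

16.38742

Subinterval widths: 2.25, 1.25, 0.5, 1.
h(2.5) ≈ 2.44949, h(4.75) ≈ 3.24037, h(6) ≈ 3.60555, h(6.5) ≈ 3.74166, h(7.5) ≈ 4.00000.
On each subinterval the trapezoid contributes (Δu_i/2)·[h(u_{i-1}) + h(u_i)].
Sum ≈ 16.38742.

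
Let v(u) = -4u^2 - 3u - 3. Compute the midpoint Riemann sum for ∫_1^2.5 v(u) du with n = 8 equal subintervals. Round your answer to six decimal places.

-31.857422

Δu = (2.5 − 1)/8 = 0.1875.
Midpoints: 1.09375, 1.28125, 1.46875, 1.65625, 1.84375, 2.03125, 2.21875, 2.40625.
v(1.09375) = -11.06640625, v(1.28125) = -13.41015625, v(1.46875) = -16.03515625, v(1.65625) = -18.94140625, v(1.84375) = -22.12890625, v(2.03125) = -25.59765625, v(2.21875) = -29.34765625, v(2.40625) = -33.37890625.
Sum = Δu · [v(1.09375) + v(1.28125) + v(1.46875) + ...].
Sum ≈ -31.857422.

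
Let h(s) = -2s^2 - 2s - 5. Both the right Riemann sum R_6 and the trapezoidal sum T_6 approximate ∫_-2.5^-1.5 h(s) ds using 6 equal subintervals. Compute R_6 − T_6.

R_6 ≈ -8.67593.
T_6 ≈ -9.17593.
R_6 − T_6 = 0.5.

0.5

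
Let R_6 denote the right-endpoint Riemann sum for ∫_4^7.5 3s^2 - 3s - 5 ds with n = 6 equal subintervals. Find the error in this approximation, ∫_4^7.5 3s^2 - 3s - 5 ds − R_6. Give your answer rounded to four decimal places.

-32.7517

Exact integral: ∫_4^7.5 f(s) ds = 280.
R_6 ≈ 312.751736.
Error ≈ 280 − 312.751736 ≈ -32.7517.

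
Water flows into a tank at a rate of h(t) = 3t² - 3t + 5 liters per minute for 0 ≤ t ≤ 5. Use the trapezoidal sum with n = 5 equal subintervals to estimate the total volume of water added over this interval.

Δt = (5 − 0)/5 = 1.
h(0) = 5, h(1) = 5, h(2) = 11, h(3) = 23, h(4) = 41, h(5) = 65.
T_5 = (Δt/2)·[h(t_0) + 2h(t_1) + ... + 2h(t_{4}) + h(t_5)].
Sum = 115.

115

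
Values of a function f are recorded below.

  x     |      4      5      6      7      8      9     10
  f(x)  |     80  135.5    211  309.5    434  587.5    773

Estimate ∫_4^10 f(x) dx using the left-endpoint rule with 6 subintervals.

Δx = 1.
Sum = 1·[80 + 135.5 + 211 + 309.5 + 434 + 587.5] = 1757.5.

1757.5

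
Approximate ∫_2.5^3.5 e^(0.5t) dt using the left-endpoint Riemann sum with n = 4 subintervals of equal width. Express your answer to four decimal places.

4.2514

Δt = (3.5 − 2.5)/4 = 0.25.
Left endpoints: 2.5, 2.75, 3, 3.25.
f(2.5) ≈ 3.4903, f(2.75) ≈ 3.9551, f(3) ≈ 4.4817, f(3.25) ≈ 5.0784.
Sum = Δt · [f(2.5) + f(2.75) + f(3) + f(3.25)].
Sum ≈ 4.2514.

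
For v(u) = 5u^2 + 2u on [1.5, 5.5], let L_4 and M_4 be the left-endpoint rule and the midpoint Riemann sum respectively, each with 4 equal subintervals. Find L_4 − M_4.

L_4 = 229.
M_4 = 298.
L_4 − M_4 = -69.

-69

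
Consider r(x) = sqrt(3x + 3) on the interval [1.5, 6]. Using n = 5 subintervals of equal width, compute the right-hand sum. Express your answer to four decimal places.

Δx = (6 − 1.5)/5 = 0.9.
Right endpoints: 2.4, 3.3, 4.2, 5.1, 6.
r(2.4) ≈ 3.1937, r(3.3) ≈ 3.5917, r(4.2) ≈ 3.9497, r(5.1) ≈ 4.2778, r(6) ≈ 4.5826.
Sum = Δx · [r(2.4) + r(3.3) + r(4.2) + r(5.1) + r(6)].
Sum ≈ 17.6360.

17.6360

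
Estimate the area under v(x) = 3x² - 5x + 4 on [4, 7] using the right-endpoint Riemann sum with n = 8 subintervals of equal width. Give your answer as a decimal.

Δx = (7 − 4)/8 = 0.375.
Right endpoints: 4.375, 4.75, 5.125, 5.5, 5.875, 6.25, 6.625, 7.
v(4.375) = 39.546875, v(4.75) = 47.9375, v(5.125) = 57.171875, v(5.5) = 67.25, v(5.875) = 78.171875, v(6.25) = 89.9375, v(6.625) = 102.546875, v(7) = 116.
Sum = Δx · [v(4.375) + v(4.75) + v(5.125) + ...].
Sum = 224.4609375.

224.4609375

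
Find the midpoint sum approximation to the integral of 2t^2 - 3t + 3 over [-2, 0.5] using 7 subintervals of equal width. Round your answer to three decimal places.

18.489

Δt = (0.5 − (-2))/7 = 5/14.
Midpoints: -51/28, -41/28, -31/28, -0.75, -11/28, -1/28, 9/28.
f(-51/28) = 5919/392, f(-41/28) = 4579/392, f(-31/28) = 3439/392, f(-0.75) = 6.375, f(-11/28) = 1759/392, f(-1/28) = 1219/392, f(9/28) = 879/392.
Sum = Δt · [f(-51/28) + f(-41/28) + f(-31/28) + ...].
Sum ≈ 18.489.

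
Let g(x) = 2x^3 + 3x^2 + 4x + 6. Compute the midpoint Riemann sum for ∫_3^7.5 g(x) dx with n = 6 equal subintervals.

2050.62890625

Δx = (7.5 − 3)/6 = 0.75.
Midpoints: 3.375, 4.125, 4.875, 5.625, 6.375, 7.125.
g(3.375) = 130.55859375, g(4.125) = 213.92578125, g(4.875) = 328.51171875, g(5.625) = 479.37890625, g(6.375) = 671.58984375, g(7.125) = 910.20703125.
Sum = Δx · [g(3.375) + g(4.125) + g(4.875) + ...].
Sum = 2050.62890625.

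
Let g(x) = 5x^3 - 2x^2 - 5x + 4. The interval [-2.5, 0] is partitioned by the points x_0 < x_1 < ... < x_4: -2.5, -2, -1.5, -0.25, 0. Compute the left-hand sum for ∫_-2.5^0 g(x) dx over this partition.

-65.14453125

Subinterval widths: 0.5, 0.5, 1.25, 0.25.
Left endpoints: -2.5, -2, -1.5, -0.25.
g(-2.5) = -74.125, g(-2) = -34, g(-1.5) = -9.875, g(-0.25) = 5.046875.
Sum = Σ Δx_i · g(x_i).
Sum = -65.14453125.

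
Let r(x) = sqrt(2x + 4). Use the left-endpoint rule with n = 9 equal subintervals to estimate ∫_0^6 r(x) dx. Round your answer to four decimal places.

Δx = (6 − 0)/9 = 2/3.
Left endpoints: 0, 2/3, 4/3, 2, 8/3, 10/3, 4, 14/3, 16/3.
r(0) ≈ 2.0000, r(2/3) ≈ 2.3094, r(4/3) ≈ 2.5820, r(2) ≈ 2.8284, r(8/3) ≈ 3.0551, r(10/3) ≈ 3.2660, r(4) ≈ 3.4641, r(14/3) ≈ 3.6515, r(16/3) ≈ 3.8297.
Sum = Δx · [r(0) + r(2/3) + r(4/3) + ...].
Sum ≈ 17.9908.

17.9908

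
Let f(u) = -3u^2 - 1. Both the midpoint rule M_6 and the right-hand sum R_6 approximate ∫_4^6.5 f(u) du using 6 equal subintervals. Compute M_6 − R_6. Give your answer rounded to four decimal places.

M_6 ≈ -213.016493.
R_6 ≈ -229.748264.
M_6 − R_6 ≈ 16.7318.

16.7318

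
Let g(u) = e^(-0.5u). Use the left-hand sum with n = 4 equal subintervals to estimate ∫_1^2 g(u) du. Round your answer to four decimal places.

0.5078

Δu = (2 − 1)/4 = 0.25.
Left endpoints: 1, 1.25, 1.5, 1.75.
g(1) ≈ 0.6065, g(1.25) ≈ 0.5353, g(1.5) ≈ 0.4724, g(1.75) ≈ 0.4169.
Sum = Δu · [g(1) + g(1.25) + g(1.5) + g(1.75)].
Sum ≈ 0.5078.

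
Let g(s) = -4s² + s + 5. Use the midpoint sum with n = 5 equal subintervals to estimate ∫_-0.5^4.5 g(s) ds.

-85

Δs = (4.5 − (-0.5))/5 = 1.
Midpoints: 0, 1, 2, 3, 4.
g(0) = 5, g(1) = 2, g(2) = -9, g(3) = -28, g(4) = -55.
Sum = Δs · [g(0) + g(1) + g(2) + g(3) + g(4)].
Sum = -85.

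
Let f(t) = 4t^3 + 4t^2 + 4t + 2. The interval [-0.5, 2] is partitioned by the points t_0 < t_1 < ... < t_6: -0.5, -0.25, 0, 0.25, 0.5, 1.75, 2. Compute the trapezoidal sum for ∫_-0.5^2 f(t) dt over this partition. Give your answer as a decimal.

Subinterval widths: 0.25, 0.25, 0.25, 0.25, 1.25, 0.25.
f(-0.5) = 0.5, f(-0.25) = 1.1875, f(0) = 2, f(0.25) = 3.3125, f(0.5) = 5.5, f(1.75) = 42.6875, f(2) = 58.
On each subinterval the trapezoid contributes (Δt_i/2)·[f(t_{i-1}) + f(t_i)].
Sum = 45.078125.

45.078125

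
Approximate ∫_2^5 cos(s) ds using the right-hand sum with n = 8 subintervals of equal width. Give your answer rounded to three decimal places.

Δs = (5 − 2)/8 = 0.375.
Right endpoints: 2.375, 2.75, 3.125, 3.5, 3.875, 4.25, 4.625, 5.
f(2.375) ≈ -0.720, f(2.75) ≈ -0.924, f(3.125) ≈ -1.000, f(3.5) ≈ -0.936, f(3.875) ≈ -0.743, f(4.25) ≈ -0.446, f(4.625) ≈ -0.087, f(5) ≈ 0.284.
Sum = Δs · [f(2.375) + f(2.75) + f(3.125) + ...].
Sum ≈ -1.715.

-1.715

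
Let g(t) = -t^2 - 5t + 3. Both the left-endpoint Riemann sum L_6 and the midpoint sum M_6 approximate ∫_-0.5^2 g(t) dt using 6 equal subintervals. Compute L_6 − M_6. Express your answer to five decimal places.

3.27691

L_6 ≈ -1.2702546.
M_6 ≈ -4.5471644.
L_6 − M_6 ≈ 3.27691.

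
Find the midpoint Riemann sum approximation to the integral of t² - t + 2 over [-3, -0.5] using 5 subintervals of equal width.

18.28125

Δt = (-0.5 − (-3))/5 = 0.5.
Midpoints: -2.75, -2.25, -1.75, -1.25, -0.75.
f(-2.75) = 12.3125, f(-2.25) = 9.3125, f(-1.75) = 6.8125, f(-1.25) = 4.8125, f(-0.75) = 3.3125.
Sum = Δt · [f(-2.75) + f(-2.25) + f(-1.75) + f(-1.25) + f(-0.75)].
Sum = 18.28125.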